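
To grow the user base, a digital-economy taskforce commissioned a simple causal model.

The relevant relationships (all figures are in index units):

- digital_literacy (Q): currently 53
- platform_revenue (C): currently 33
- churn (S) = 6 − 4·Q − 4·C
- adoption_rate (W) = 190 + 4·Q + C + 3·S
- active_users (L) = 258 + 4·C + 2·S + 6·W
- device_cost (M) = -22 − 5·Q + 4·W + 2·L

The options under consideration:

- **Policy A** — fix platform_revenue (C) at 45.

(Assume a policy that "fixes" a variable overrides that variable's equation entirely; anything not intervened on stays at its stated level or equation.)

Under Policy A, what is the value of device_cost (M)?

Policy A (C := 45):
  Q = 53
  C = 45
  S = 6 − 4·53 − 4·45 = -386
  W = 190 + 4·53 + 45 + 3·(-386) = -711
  L = 258 + 4·45 + 2·(-386) + 6·(-711) = -4600
  M = -22 − 5·53 + 4·(-711) + 2·(-4600) = -12331

-12331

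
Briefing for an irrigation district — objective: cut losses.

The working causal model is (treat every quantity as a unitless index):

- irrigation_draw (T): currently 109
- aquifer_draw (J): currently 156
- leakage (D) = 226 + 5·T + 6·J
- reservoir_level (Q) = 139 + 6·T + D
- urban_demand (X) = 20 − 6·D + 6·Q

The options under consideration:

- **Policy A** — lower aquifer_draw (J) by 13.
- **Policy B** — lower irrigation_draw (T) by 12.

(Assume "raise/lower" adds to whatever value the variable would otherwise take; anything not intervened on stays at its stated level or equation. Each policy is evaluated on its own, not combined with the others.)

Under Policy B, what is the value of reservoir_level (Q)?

2368

Policy B (T − 12):
  T = 109 − 12 = 97
  J = 156
  D = 226 + 5·97 + 6·156 = 1647
  Q = 139 + 6·97 + 1647 = 2368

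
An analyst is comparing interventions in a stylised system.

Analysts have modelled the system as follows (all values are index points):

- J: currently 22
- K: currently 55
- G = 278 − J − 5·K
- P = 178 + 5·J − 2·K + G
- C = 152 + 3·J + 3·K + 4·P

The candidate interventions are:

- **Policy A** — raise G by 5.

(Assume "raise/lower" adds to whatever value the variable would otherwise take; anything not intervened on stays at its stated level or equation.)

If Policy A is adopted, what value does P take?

164

Policy A (G + 5):
  J = 22
  K = 55
  G = 278 − 22 − 5·55 (+5 from intervention) = -14
  P = 178 + 5·22 − 2·55 + (-14) = 164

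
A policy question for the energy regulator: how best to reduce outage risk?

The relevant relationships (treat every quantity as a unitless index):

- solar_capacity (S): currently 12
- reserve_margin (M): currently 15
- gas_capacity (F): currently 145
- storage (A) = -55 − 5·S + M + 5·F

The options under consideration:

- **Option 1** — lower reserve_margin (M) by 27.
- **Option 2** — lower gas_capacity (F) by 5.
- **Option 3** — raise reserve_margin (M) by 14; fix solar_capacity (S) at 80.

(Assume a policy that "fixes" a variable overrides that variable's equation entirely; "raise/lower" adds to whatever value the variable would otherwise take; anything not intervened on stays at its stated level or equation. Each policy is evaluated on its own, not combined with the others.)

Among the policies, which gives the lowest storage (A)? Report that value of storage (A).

299

Option 1 (M − 27):
  S = 12
  M = 15 − 27 = -12
  F = 145
  A = -55 − 5·12 + (-12) + 5·145 = 598
Option 2 (F − 5):
  S = 12
  M = 15
  F = 145 − 5 = 140
  A = -55 − 5·12 + 15 + 5·140 = 600
Option 3 (M + 14, S := 80):
  S = 80
  M = 15 + 14 = 29
  F = 145
  A = -55 − 5·80 + 29 + 5·145 = 299
Comparing — Option 1: A=598, Option 2: A=600, Option 3: A=299. Lowest is 299 (Option 3).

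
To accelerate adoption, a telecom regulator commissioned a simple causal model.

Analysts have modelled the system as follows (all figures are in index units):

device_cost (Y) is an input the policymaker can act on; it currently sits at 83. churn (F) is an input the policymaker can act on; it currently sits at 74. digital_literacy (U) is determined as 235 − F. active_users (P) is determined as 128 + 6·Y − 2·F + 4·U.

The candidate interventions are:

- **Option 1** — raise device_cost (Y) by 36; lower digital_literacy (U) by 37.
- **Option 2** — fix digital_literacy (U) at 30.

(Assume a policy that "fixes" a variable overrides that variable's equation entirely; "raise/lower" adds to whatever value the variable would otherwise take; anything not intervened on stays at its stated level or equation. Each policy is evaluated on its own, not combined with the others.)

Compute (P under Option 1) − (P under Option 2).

592

Option 1 (Y + 36, U − 37):
  Y = 83 + 36 = 119
  F = 74
  U = 235 − 74 (−37 from intervention) = 124
  P = 128 + 6·119 − 2·74 + 4·124 = 1190
Option 2 (U := 30):
  Y = 83
  F = 74
  U = 30
  P = 128 + 6·83 − 2·74 + 4·30 = 598
P: 1190 − 598 = 592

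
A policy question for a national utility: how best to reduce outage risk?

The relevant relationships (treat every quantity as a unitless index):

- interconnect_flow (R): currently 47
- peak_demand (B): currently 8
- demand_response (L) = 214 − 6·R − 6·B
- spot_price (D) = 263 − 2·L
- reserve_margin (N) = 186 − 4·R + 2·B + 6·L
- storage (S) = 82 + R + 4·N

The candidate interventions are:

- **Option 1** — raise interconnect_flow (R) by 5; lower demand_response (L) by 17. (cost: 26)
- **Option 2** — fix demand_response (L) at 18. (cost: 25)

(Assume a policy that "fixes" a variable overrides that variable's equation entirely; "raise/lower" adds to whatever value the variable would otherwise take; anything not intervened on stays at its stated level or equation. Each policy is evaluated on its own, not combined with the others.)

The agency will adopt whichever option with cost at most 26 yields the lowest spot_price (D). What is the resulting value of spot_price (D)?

227

Option 1 (R + 5, L − 17):
  R = 47 + 5 = 52
  B = 8
  L = 214 − 6·52 − 6·8 (−17 from intervention) = -163
  D = 263 − 2·(-163) = 589
Option 2 (L := 18):
  R = 47
  B = 8
  L = 18
  D = 263 − 2·18 = 227
Comparing — Option 1: D=589, Option 2: D=227. Lowest is 227 (Option 2).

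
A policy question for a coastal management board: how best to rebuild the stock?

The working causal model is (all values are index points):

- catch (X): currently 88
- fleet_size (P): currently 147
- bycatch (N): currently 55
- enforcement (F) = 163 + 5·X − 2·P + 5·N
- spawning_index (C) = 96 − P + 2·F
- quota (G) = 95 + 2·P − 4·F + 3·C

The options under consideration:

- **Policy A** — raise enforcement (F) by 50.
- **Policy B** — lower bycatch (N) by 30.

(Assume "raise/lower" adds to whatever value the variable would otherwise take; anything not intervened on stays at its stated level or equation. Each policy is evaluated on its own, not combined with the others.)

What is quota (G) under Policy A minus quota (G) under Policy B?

400

Policy A (F + 50):
  X = 88
  P = 147
  N = 55
  F = 163 + 5·88 − 2·147 + 5·55 (+50 from intervention) = 634
  C = 96 − 147 + 2·634 = 1217
  G = 95 + 2·147 − 4·634 + 3·1217 = 1504
Policy B (N − 30):
  X = 88
  P = 147
  N = 55 − 30 = 25
  F = 163 + 5·88 − 2·147 + 5·25 = 434
  C = 96 − 147 + 2·434 = 817
  G = 95 + 2·147 − 4·434 + 3·817 = 1104
G: 1504 − 1104 = 400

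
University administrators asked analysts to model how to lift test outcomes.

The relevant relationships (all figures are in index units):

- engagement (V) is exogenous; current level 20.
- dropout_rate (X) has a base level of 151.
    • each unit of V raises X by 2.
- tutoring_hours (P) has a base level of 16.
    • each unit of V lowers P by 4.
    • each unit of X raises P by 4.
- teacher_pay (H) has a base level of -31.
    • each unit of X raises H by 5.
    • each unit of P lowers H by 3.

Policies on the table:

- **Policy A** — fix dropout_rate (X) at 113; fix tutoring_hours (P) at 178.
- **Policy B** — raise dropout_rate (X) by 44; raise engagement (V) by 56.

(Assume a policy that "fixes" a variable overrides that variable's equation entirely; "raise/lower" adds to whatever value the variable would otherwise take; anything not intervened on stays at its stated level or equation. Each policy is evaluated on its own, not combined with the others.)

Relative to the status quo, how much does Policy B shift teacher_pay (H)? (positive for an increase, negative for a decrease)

-420

Baseline:
  V = 20
  X = 151 + 2·20 = 191
  P = 16 − 4·20 + 4·191 = 700
  H = -31 + 5·191 − 3·700 = -1176
Policy B (X + 44, V + 56):
  V = 20 + 56 = 76
  X = 151 + 2·76 (+44 from intervention) = 347
  P = 16 − 4·76 + 4·347 = 1100
  H = -31 + 5·347 − 3·1100 = -1596
Change in H: -1596 − (-1176) = -420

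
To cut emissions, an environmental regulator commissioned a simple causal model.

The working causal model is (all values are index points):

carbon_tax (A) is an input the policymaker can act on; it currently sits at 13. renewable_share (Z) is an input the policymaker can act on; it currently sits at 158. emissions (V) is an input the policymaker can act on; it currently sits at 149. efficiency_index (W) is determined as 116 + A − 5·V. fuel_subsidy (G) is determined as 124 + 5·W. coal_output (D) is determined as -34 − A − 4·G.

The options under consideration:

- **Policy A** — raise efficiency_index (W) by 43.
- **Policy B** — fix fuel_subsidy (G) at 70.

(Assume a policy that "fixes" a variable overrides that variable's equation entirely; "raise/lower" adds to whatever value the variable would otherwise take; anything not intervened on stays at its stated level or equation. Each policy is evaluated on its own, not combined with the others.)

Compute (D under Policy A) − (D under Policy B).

Policy A (W + 43):
  A = 13
  V = 149
  W = 116 + 13 − 5·149 (+43 from intervention) = -573
  G = 124 + 5·(-573) = -2741
  D = -34 − 13 − 4·(-2741) = 10917
Policy B (G := 70):
  A = 13
  V = 149
  W = 116 + 13 − 5·149 = -616
  G = 70
  D = -34 − 13 − 4·70 = -327
D: 10917 − (-327) = 11244

11244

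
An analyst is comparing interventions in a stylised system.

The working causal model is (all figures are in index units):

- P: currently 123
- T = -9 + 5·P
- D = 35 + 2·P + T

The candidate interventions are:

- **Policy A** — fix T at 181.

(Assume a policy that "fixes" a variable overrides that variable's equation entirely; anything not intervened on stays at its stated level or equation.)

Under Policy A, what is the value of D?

Policy A (T := 181):
  P = 123
  T = 181
  D = 35 + 2·123 + 181 = 462

462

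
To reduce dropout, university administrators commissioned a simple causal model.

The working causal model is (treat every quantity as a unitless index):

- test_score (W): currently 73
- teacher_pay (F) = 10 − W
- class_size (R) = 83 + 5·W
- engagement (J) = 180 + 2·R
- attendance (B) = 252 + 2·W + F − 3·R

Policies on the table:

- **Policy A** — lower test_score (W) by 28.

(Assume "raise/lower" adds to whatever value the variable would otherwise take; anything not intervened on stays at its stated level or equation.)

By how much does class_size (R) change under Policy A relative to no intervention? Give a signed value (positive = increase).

Baseline:
  W = 73
  R = 83 + 5·73 = 448
Policy A (W − 28):
  W = 73 − 28 = 45
  R = 83 + 5·45 = 308
Change in R: 308 − 448 = -140

-140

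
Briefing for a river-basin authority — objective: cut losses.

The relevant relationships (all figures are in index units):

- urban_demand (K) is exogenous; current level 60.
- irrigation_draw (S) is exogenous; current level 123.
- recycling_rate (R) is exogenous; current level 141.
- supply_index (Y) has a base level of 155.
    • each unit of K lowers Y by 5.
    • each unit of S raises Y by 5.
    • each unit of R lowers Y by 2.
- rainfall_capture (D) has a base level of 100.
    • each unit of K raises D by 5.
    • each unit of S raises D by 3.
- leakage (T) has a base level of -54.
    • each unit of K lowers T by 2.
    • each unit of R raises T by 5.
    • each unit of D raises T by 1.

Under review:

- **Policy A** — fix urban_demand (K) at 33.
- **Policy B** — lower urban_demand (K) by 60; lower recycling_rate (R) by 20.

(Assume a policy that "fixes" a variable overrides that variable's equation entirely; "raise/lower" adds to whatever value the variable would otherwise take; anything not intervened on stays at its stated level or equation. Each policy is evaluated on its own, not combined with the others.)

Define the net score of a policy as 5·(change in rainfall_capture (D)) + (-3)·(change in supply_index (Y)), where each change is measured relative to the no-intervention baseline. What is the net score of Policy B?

-2520

Baseline:
  K = 60
  S = 123
  R = 141
  Y = 155 − 5·60 + 5·123 − 2·141 = 188
  D = 100 + 5·60 + 3·123 = 769
Policy B (K − 60, R − 20):
  K = 60 − 60 = 0
  S = 123
  R = 141 − 20 = 121
  Y = 155 − 5·0 + 5·123 − 2·121 = 528
  D = 100 + 5·0 + 3·123 = 469
ΔD = 469 − 769 = -300; ΔY = 528 − 188 = 340
Score = 5·(-300) + (-3)·340 = -2520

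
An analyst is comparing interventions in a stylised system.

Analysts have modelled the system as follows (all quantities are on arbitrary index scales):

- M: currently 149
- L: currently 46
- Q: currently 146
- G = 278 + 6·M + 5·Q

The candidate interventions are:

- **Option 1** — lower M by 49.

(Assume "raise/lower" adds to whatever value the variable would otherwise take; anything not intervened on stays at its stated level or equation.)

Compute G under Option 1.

1608

Option 1 (M − 49):
  M = 149 − 49 = 100
  Q = 146
  G = 278 + 6·100 + 5·146 = 1608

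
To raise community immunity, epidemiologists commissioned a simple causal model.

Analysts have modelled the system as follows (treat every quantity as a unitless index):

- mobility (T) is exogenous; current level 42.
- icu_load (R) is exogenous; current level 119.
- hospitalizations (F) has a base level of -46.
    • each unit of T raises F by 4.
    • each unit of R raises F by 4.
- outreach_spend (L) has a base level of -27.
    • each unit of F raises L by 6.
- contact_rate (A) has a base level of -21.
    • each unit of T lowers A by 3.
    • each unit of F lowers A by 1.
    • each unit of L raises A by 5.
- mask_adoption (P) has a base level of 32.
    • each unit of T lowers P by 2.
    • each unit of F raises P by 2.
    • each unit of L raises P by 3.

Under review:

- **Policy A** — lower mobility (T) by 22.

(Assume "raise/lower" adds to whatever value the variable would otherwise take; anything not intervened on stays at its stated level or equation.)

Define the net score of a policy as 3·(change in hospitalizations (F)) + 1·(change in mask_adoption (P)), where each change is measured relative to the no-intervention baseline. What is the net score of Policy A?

Baseline:
  T = 42
  R = 119
  F = -46 + 4·42 + 4·119 = 598
  L = -27 + 6·598 = 3561
  P = 32 − 2·42 + 2·598 + 3·3561 = 11827
Policy A (T − 22):
  T = 42 − 22 = 20
  R = 119
  F = -46 + 4·20 + 4·119 = 510
  L = -27 + 6·510 = 3033
  P = 32 − 2·20 + 2·510 + 3·3033 = 10111
ΔF = 510 − 598 = -88; ΔP = 10111 − 11827 = -1716
Score = 3·(-88) + 1·(-1716) = -1980

-1980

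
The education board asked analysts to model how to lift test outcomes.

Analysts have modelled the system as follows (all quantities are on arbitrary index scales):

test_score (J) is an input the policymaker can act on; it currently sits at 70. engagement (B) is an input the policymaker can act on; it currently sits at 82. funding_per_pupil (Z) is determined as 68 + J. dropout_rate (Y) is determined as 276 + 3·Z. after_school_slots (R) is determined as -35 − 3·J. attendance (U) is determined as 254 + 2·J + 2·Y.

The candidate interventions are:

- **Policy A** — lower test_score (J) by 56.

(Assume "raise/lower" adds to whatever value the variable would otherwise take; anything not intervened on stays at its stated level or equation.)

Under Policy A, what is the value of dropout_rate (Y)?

Policy A (J − 56):
  J = 70 − 56 = 14
  Z = 68 + 14 = 82
  Y = 276 + 3·82 = 522

522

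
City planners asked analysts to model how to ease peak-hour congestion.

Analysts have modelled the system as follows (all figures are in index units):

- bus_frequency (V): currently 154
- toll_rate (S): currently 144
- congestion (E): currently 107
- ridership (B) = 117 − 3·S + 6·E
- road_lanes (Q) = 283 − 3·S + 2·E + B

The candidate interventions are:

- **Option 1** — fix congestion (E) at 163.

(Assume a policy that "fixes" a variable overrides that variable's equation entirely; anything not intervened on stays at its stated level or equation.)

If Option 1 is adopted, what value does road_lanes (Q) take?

Option 1 (E := 163):
  S = 144
  E = 163
  B = 117 − 3·144 + 6·163 = 663
  Q = 283 − 3·144 + 2·163 + 663 = 840

840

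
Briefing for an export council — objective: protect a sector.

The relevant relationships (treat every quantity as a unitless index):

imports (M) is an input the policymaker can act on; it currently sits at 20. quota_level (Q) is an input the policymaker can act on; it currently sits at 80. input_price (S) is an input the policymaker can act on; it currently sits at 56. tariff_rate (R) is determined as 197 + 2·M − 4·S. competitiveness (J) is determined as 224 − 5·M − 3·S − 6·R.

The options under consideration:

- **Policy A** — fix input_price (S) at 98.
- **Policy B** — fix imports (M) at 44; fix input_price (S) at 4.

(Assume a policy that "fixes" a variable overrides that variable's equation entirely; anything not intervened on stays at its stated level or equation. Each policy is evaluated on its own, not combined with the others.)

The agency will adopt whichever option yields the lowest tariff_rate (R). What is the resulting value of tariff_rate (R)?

-155

Policy A (S := 98):
  M = 20
  S = 98
  R = 197 + 2·20 − 4·98 = -155
Policy B (M := 44, S := 4):
  M = 44
  S = 4
  R = 197 + 2·44 − 4·4 = 269
Comparing — Policy A: R=-155, Policy B: R=269. Lowest is -155 (Policy A).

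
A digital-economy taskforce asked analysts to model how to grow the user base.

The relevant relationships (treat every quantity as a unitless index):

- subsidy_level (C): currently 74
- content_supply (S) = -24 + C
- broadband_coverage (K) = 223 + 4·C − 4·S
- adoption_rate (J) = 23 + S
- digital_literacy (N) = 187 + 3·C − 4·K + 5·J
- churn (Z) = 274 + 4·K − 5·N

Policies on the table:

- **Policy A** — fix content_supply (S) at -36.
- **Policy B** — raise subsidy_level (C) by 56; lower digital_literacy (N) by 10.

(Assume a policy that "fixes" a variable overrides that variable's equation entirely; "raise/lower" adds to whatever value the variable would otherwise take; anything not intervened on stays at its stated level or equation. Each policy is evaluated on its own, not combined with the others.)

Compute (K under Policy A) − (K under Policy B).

Policy A (S := -36):
  C = 74
  S = -36
  K = 223 + 4·74 − 4·(-36) = 663
Policy B (C + 56, N − 10):
  C = 74 + 56 = 130
  S = -24 + 130 = 106
  K = 223 + 4·130 − 4·106 = 319
K: 663 − 319 = 344

344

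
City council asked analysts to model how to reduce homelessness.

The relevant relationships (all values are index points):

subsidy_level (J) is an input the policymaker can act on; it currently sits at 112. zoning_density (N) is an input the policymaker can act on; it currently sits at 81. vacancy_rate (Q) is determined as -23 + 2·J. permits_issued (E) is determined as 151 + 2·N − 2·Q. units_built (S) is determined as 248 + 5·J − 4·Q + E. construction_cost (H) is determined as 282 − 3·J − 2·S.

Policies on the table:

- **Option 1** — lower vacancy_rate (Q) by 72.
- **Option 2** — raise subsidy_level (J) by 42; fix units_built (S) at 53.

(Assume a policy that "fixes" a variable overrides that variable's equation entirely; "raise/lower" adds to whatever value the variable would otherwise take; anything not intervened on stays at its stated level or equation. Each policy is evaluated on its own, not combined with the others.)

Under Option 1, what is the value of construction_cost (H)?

-748

Option 1 (Q − 72):
  J = 112
  N = 81
  Q = -23 + 2·112 (−72 from intervention) = 129
  E = 151 + 2·81 − 2·129 = 55
  S = 248 + 5·112 − 4·129 + 55 = 347
  H = 282 − 3·112 − 2·347 = -748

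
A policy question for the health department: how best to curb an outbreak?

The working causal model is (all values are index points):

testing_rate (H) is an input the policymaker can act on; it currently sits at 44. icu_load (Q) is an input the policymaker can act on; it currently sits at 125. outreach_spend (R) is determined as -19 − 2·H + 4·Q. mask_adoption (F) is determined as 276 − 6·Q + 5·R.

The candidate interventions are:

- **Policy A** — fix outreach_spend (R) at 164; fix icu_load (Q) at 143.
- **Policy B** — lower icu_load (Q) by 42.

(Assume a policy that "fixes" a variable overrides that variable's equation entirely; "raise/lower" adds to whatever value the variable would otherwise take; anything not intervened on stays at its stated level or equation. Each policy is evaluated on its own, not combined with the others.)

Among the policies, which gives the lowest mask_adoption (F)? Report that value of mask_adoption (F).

238

Policy A (R := 164, Q := 143):
  H = 44
  Q = 143
  R = 164
  F = 276 − 6·143 + 5·164 = 238
Policy B (Q − 42):
  H = 44
  Q = 125 − 42 = 83
  R = -19 − 2·44 + 4·83 = 225
  F = 276 − 6·83 + 5·225 = 903
Comparing — Policy A: F=238, Policy B: F=903. Lowest is 238 (Policy A).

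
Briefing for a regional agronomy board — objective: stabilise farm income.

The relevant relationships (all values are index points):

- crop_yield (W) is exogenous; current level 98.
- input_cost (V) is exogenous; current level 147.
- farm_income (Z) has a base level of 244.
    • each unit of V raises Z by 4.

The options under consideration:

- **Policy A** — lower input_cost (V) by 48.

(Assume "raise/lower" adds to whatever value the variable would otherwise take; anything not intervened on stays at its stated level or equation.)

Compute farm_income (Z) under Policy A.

Policy A (V − 48):
  V = 147 − 48 = 99
  Z = 244 + 4·99 = 640

640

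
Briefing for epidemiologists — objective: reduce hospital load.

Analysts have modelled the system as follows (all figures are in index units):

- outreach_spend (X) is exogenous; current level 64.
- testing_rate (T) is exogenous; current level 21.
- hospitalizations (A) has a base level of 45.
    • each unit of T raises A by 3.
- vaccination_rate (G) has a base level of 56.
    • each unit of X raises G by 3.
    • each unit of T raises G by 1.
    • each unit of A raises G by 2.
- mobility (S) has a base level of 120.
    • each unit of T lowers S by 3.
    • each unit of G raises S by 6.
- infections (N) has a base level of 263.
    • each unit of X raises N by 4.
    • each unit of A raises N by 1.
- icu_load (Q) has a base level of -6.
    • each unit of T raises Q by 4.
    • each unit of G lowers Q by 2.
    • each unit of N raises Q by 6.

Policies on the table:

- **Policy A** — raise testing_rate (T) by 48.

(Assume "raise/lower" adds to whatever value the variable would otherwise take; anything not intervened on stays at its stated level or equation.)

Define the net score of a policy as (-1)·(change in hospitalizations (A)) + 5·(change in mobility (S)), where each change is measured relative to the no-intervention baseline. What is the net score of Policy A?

9216

Baseline:
  X = 64
  T = 21
  A = 45 + 3·21 = 108
  G = 56 + 3·64 + 21 + 2·108 = 485
  S = 120 − 3·21 + 6·485 = 2967
Policy A (T + 48):
  X = 64
  T = 21 + 48 = 69
  A = 45 + 3·69 = 252
  G = 56 + 3·64 + 69 + 2·252 = 821
  S = 120 − 3·69 + 6·821 = 4839
ΔA = 252 − 108 = 144; ΔS = 4839 − 2967 = 1872
Score = (-1)·144 + 5·1872 = 9216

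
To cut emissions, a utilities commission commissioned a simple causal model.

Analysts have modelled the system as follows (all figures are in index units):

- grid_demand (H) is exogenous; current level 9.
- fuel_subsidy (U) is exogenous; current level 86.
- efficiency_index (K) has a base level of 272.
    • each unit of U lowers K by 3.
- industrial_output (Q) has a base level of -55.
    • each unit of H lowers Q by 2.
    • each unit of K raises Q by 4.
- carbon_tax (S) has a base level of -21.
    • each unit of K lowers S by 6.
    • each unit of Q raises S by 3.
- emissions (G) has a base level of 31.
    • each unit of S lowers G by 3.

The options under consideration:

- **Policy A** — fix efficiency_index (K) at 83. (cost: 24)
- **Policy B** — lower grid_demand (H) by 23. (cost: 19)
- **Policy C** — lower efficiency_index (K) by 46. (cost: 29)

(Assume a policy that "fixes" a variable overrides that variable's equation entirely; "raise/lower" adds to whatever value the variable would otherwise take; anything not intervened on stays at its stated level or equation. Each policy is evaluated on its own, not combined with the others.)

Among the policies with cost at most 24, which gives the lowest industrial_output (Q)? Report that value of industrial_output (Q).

29

Policy A (K := 83):
  H = 9
  U = 86
  K = 83
  Q = -55 − 2·9 + 4·83 = 259
Policy B (H − 23):
  H = 9 − 23 = -14
  U = 86
  K = 272 − 3·86 = 14
  Q = -55 − 2·(-14) + 4·14 = 29
Comparing — Policy A: Q=259, Policy B: Q=29. Lowest is 29 (Policy B).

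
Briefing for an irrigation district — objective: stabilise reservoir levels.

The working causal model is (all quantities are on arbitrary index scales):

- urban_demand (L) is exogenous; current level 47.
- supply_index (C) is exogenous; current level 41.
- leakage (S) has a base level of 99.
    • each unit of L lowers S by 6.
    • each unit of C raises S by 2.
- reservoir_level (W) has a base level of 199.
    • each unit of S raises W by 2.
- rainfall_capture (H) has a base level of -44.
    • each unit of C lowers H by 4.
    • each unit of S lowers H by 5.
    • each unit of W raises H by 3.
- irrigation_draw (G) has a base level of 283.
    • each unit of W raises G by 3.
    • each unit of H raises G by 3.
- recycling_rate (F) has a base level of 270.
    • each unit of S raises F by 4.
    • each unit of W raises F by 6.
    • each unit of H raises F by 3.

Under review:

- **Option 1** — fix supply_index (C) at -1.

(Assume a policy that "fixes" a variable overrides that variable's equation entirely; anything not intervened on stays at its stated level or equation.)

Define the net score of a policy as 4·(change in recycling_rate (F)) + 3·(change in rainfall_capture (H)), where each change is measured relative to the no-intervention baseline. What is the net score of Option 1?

-4116

Baseline:
  L = 47
  C = 41
  S = 99 − 6·47 + 2·41 = -101
  W = 199 + 2·(-101) = -3
  H = -44 − 4·41 − 5·(-101) + 3·(-3) = 288
  F = 270 + 4·(-101) + 6·(-3) + 3·288 = 712
Option 1 (C := -1):
  L = 47
  C = -1
  S = 99 − 6·47 + 2·(-1) = -185
  W = 199 + 2·(-185) = -171
  H = -44 − 4·(-1) − 5·(-185) + 3·(-171) = 372
  F = 270 + 4·(-185) + 6·(-171) + 3·372 = -380
ΔF = -380 − 712 = -1092; ΔH = 372 − 288 = 84
Score = 4·(-1092) + 3·84 = -4116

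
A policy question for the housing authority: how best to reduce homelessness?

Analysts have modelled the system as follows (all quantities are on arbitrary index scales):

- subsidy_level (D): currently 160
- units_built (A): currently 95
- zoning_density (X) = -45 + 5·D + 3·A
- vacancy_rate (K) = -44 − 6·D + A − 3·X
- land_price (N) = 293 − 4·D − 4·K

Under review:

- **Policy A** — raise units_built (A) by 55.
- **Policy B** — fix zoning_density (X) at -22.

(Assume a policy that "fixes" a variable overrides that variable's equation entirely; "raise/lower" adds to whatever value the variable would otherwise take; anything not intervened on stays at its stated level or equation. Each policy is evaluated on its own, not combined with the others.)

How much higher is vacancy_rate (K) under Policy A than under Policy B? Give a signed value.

Policy A (A + 55):
  D = 160
  A = 95 + 55 = 150
  X = -45 + 5·160 + 3·150 = 1205
  K = -44 − 6·160 + 150 − 3·1205 = -4469
Policy B (X := -22):
  D = 160
  A = 95
  X = -22
  K = -44 − 6·160 + 95 − 3·(-22) = -843
K: -4469 − (-843) = -3626

-3626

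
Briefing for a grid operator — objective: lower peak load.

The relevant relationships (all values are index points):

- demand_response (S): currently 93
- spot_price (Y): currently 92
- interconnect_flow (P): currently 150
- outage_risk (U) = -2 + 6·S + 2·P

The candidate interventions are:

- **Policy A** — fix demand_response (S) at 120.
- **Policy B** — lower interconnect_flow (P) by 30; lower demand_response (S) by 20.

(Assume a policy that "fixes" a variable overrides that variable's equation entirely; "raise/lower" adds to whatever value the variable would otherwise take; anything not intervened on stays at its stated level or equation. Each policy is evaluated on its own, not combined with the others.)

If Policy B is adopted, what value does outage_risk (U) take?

676

Policy B (P − 30, S − 20):
  S = 93 − 20 = 73
  P = 150 − 30 = 120
  U = -2 + 6·73 + 2·120 = 676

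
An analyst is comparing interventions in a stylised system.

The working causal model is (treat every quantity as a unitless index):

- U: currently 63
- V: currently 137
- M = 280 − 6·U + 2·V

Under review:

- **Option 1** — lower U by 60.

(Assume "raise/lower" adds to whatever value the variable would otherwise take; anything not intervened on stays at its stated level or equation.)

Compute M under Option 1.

Option 1 (U − 60):
  U = 63 − 60 = 3
  V = 137
  M = 280 − 6·3 + 2·137 = 536

536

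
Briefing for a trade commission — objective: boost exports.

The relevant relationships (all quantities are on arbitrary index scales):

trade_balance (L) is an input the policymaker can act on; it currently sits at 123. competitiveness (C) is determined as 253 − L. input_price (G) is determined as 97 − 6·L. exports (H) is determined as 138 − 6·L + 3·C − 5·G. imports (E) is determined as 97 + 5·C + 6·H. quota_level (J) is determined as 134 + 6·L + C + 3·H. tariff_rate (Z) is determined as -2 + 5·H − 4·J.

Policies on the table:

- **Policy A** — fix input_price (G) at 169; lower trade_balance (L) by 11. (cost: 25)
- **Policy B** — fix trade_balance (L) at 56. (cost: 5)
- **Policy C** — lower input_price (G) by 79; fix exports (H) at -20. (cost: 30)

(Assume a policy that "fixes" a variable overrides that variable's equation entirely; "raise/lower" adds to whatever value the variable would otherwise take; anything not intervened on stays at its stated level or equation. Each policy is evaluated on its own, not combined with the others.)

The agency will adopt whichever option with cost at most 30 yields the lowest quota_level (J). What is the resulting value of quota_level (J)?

Policy A (G := 169, L − 11):
  L = 123 − 11 = 112
  C = 253 − 112 = 141
  G = 169
  H = 138 − 6·112 + 3·141 − 5·169 = -956
  J = 134 + 6·112 + 141 + 3·(-956) = -1921
Policy B (L := 56):
  L = 56
  C = 253 − 56 = 197
  G = 97 − 6·56 = -239
  H = 138 − 6·56 + 3·197 − 5·(-239) = 1588
  J = 134 + 6·56 + 197 + 3·1588 = 5431
Policy C (G − 79, H := -20):
  L = 123
  C = 253 − 123 = 130
  G = 97 − 6·123 (−79 from intervention) = -720
  H = -20
  J = 134 + 6·123 + 130 + 3·(-20) = 942
Comparing — Policy A: J=-1921, Policy B: J=5431, Policy C: J=942. Lowest is -1921 (Policy A).

-1921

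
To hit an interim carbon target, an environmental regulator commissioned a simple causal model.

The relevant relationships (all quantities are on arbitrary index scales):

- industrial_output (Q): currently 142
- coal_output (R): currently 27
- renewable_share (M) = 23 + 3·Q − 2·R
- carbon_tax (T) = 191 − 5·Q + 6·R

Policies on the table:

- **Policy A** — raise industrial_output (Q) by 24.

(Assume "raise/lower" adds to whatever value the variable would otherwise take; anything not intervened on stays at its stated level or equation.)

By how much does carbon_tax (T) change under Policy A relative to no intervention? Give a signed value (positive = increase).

-120

Baseline:
  Q = 142
  R = 27
  T = 191 − 5·142 + 6·27 = -357
Policy A (Q + 24):
  Q = 142 + 24 = 166
  R = 27
  T = 191 − 5·166 + 6·27 = -477
Change in T: -477 − (-357) = -120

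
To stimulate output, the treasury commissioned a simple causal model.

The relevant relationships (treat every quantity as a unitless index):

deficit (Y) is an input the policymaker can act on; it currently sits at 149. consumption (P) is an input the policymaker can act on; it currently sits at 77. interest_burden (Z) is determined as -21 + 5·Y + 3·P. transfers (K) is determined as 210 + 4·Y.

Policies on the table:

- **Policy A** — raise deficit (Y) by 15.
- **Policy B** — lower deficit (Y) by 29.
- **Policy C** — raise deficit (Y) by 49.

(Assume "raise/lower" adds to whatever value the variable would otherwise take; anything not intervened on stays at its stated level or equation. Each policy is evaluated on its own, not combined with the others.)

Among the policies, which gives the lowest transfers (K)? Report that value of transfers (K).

Policy A (Y + 15):
  Y = 149 + 15 = 164
  K = 210 + 4·164 = 866
Policy B (Y − 29):
  Y = 149 − 29 = 120
  K = 210 + 4·120 = 690
Policy C (Y + 49):
  Y = 149 + 49 = 198
  K = 210 + 4·198 = 1002
Comparing — Policy A: K=866, Policy B: K=690, Policy C: K=1002. Lowest is 690 (Policy B).

690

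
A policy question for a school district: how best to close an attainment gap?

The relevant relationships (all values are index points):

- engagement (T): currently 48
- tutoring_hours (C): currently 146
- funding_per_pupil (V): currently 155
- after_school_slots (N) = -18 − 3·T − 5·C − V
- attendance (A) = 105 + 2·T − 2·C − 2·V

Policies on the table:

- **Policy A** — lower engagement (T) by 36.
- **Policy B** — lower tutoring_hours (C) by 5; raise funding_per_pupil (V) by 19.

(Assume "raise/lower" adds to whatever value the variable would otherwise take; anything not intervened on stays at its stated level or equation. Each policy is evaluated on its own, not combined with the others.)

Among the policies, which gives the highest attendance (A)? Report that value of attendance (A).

Policy A (T − 36):
  T = 48 − 36 = 12
  C = 146
  V = 155
  A = 105 + 2·12 − 2·146 − 2·155 = -473
Policy B (C − 5, V + 19):
  T = 48
  C = 146 − 5 = 141
  V = 155 + 19 = 174
  A = 105 + 2·48 − 2·141 − 2·174 = -429
Comparing — Policy A: A=-473, Policy B: A=-429. Highest is -429 (Policy B).

-429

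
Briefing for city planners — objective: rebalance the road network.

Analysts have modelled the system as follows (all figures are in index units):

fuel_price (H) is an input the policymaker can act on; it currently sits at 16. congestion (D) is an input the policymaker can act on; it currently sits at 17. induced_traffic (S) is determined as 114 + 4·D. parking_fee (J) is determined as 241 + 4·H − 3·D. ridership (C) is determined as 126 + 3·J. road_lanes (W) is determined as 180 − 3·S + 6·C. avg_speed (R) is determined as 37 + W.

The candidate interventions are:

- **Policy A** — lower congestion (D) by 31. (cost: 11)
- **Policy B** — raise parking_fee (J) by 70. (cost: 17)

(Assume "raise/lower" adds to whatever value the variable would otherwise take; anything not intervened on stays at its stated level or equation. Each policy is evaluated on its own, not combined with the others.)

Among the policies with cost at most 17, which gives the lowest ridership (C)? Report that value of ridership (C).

1098

Policy A (D − 31):
  H = 16
  D = 17 − 31 = -14
  J = 241 + 4·16 − 3·(-14) = 347
  C = 126 + 3·347 = 1167
Policy B (J + 70):
  H = 16
  D = 17
  J = 241 + 4·16 − 3·17 (+70 from intervention) = 324
  C = 126 + 3·324 = 1098
Comparing — Policy A: C=1167, Policy B: C=1098. Lowest is 1098 (Policy B).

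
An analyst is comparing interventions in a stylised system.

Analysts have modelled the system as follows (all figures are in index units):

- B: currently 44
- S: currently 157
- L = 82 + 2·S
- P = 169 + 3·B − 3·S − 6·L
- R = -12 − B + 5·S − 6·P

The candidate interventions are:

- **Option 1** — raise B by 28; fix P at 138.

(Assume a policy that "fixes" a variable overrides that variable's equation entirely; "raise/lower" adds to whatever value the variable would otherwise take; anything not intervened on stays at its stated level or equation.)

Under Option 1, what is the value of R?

-127

Option 1 (B + 28, P := 138):
  B = 44 + 28 = 72
  S = 157
  L = 82 + 2·157 = 396
  P = 138
  R = -12 − 72 + 5·157 − 6·138 = -127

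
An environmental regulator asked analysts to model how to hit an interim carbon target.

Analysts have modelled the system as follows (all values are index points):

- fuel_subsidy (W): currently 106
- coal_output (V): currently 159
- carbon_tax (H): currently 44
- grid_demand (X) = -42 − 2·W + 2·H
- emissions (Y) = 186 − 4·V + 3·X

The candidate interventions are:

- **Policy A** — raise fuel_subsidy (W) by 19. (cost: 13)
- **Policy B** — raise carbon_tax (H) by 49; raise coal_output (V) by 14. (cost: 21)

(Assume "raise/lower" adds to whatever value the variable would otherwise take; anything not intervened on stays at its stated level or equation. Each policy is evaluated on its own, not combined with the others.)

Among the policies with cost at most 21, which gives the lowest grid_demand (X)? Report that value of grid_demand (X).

Policy A (W + 19):
  W = 106 + 19 = 125
  H = 44
  X = -42 − 2·125 + 2·44 = -204
Policy B (H + 49, V + 14):
  W = 106
  H = 44 + 49 = 93
  X = -42 − 2·106 + 2·93 = -68
Comparing — Policy A: X=-204, Policy B: X=-68. Lowest is -204 (Policy A).

-204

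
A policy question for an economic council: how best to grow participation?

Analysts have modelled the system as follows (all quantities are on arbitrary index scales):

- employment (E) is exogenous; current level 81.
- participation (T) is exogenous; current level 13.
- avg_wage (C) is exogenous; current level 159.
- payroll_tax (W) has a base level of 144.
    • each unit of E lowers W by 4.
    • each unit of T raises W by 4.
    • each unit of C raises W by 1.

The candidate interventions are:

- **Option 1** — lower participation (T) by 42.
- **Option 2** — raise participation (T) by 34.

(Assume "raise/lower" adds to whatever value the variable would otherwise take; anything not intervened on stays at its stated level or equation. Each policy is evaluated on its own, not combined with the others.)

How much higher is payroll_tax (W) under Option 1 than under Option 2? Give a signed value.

Option 1 (T − 42):
  E = 81
  T = 13 − 42 = -29
  C = 159
  W = 144 − 4·81 + 4·(-29) + 159 = -137
Option 2 (T + 34):
  E = 81
  T = 13 + 34 = 47
  C = 159
  W = 144 − 4·81 + 4·47 + 159 = 167
W: -137 − 167 = -304

-304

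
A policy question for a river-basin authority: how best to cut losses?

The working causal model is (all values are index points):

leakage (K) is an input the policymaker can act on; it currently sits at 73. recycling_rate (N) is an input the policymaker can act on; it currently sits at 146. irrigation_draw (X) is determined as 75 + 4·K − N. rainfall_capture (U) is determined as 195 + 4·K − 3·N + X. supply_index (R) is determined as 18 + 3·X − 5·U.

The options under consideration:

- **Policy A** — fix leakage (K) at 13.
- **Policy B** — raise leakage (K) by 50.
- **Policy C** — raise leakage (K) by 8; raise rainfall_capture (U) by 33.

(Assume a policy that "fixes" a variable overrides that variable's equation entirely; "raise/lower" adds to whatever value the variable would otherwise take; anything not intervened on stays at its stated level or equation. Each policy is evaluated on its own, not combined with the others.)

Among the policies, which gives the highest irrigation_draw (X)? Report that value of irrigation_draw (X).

421

Policy A (K := 13):
  K = 13
  N = 146
  X = 75 + 4·13 − 146 = -19
Policy B (K + 50):
  K = 73 + 50 = 123
  N = 146
  X = 75 + 4·123 − 146 = 421
Policy C (K + 8, U + 33):
  K = 73 + 8 = 81
  N = 146
  X = 75 + 4·81 − 146 = 253
Comparing — Policy A: X=-19, Policy B: X=421, Policy C: X=253. Highest is 421 (Policy B).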